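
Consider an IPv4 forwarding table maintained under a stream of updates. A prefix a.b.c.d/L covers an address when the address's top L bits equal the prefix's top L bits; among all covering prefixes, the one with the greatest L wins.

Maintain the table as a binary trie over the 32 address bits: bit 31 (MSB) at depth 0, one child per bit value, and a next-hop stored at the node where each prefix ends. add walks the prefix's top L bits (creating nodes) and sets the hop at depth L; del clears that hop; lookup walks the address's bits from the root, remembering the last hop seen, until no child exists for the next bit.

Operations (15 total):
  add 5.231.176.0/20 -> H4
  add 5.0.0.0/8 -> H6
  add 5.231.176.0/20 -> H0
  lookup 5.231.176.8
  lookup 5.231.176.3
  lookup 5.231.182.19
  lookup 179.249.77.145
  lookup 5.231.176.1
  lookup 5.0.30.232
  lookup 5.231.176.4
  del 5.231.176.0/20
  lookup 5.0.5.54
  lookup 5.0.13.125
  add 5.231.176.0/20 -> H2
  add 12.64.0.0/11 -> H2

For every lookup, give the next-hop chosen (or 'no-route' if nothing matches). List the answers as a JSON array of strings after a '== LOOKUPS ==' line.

Process each operation:
  add 5.231.176.0/20 -> H4 at depth 20
  add 5.0.0.0/8 -> H6 at depth 8
  add 5.231.176.0/20 -> H0 at depth 20
  ? 5.231.176.8  path d0:-→d1:-→d2:-→d3:-→d4:-→d5:-→d6:-→d7:-→d8:H6→d9:-→d10:-→d11:-→d12:-→d13:-→d14:-→d15:-→d16:-→d17:-→d18:-→d19:-→d20:H0  best=H0
  ? 5.231.176.3  path d0:-→d1:-→d2:-→d3:-→d4:-→d5:-→d6:-→d7:-→d8:H6→d9:-→d10:-→d11:-→d12:-→d13:-→d14:-→d15:-→d16:-→d17:-→d18:-→d19:-→d20:H0  best=H0
  ? 5.231.182.19  path d0:-→d1:-→d2:-→d3:-→d4:-→d5:-→d6:-→d7:-→d8:H6→d9:-→d10:-→d11:-→d12:-→d13:-→d14:-→d15:-→d16:-→d17:-→d18:-→d19:-→d20:H0  best=H0
  ? 179.249.77.145  path d0:-  best=no-route
  ? 5.231.176.1  path d0:-→d1:-→d2:-→d3:-→d4:-→d5:-→d6:-→d7:-→d8:H6→d9:-→d10:-→d11:-→d12:-→d13:-→d14:-→d15:-→d16:-→d17:-→d18:-→d19:-→d20:H0  best=H0
  ? 5.0.30.232  path d0:-→d1:-→d2:-→d3:-→d4:-→d5:-→d6:-→d7:-→d8:H6  best=H6
  ? 5.231.176.4  path d0:-→d1:-→d2:-→d3:-→d4:-→d5:-→d6:-→d7:-→d8:H6→d9:-→d10:-→d11:-→d12:-→d13:-→d14:-→d15:-→d16:-→d17:-→d18:-→d19:-→d20:H0  best=H0
  del 5.231.176.0/20 (clear depth 20)
  ? 5.0.5.54  path d0:-→d1:-→d2:-→d3:-→d4:-→d5:-→d6:-→d7:-→d8:H6  best=H6
  ? 5.0.13.125  path d0:-→d1:-→d2:-→d3:-→d4:-→d5:-→d6:-→d7:-→d8:H6  best=H6
  add 5.231.176.0/20 -> H2 at depth 20
  add 12.64.0.0/11 -> H2 at depth 11

== LOOKUPS ==
["H0","H0","H0","no-route","H0","H6","H0","H6","H6"]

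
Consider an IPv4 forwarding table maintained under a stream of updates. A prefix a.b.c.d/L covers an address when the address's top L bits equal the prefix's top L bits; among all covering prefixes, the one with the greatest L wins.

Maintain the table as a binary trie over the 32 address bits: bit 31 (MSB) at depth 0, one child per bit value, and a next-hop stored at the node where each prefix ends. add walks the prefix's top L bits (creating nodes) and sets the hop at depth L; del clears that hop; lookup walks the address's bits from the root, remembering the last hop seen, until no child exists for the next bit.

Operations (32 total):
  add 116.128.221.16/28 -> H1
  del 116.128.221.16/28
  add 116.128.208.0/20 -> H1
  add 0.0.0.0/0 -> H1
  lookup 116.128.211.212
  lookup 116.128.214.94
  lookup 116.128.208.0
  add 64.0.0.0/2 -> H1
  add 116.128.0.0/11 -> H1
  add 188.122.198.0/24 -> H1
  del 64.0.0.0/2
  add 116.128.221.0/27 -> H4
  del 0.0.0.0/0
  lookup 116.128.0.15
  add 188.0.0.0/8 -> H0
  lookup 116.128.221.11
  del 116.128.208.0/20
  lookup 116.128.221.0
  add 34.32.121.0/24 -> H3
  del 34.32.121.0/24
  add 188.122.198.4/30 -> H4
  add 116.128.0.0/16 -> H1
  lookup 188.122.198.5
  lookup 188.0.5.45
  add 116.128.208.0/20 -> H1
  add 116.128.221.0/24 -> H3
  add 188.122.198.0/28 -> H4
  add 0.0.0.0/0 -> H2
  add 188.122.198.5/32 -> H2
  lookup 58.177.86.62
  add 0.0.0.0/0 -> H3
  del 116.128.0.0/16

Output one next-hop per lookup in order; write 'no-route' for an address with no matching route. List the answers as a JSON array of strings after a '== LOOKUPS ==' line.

Process each operation:
  add 116.128.221.16/28 -> H1 at depth 28
  del 116.128.221.16/28 (clear depth 28)
  add 116.128.208.0/20 -> H1 at depth 20
  add 0.0.0.0/0 -> H1 at depth 0
  ? 116.128.211.212  path d0:H1→d1:-→d2:-→d3:-→d4:-→d5:-→d6:-→d7:-→d8:-→d9:-→d10:-→d11:-→d12:-→d13:-→d14:-→d15:-→d16:-→d17:-→d18:-→d19:-→d20:H1  best=H1
  ? 116.128.214.94  path d0:H1→d1:-→d2:-→d3:-→d4:-→d5:-→d6:-→d7:-→d8:-→d9:-→d10:-→d11:-→d12:-→d13:-→d14:-→d15:-→d16:-→d17:-→d18:-→d19:-→d20:H1  best=H1
  ? 116.128.208.0  path d0:H1→d1:-→d2:-→d3:-→d4:-→d5:-→d6:-→d7:-→d8:-→d9:-→d10:-→d11:-→d12:-→d13:-→d14:-→d15:-→d16:-→d17:-→d18:-→d19:-→d20:H1  best=H1
  add 64.0.0.0/2 -> H1 at depth 2
  add 116.128.0.0/11 -> H1 at depth 11
  add 188.122.198.0/24 -> H1 at depth 24
  del 64.0.0.0/2 (clear depth 2)
  add 116.128.221.0/27 -> H4 at depth 27
  del 0.0.0.0/0 (clear depth 0)
  ? 116.128.0.15  path d0:-→d1:-→d2:-→d3:-→d4:-→d5:-→d6:-→d7:-→d8:-→d9:-→d10:-→d11:H1→d12:-→d13:-→d14:-→d15:-→d16:-  best=H1
  add 188.0.0.0/8 -> H0 at depth 8
  ? 116.128.221.11  path d0:-→d1:-→d2:-→d3:-→d4:-→d5:-→d6:-→d7:-→d8:-→d9:-→d10:-→d11:H1→d12:-→d13:-→d14:-→d15:-→d16:-→d17:-→d18:-→d19:-→d20:H1→d21:-→d22:-→d23:-→d24:-→d25:-→d26:-→d27:H4  best=H4
  del 116.128.208.0/20 (clear depth 20)
  ? 116.128.221.0  path d0:-→d1:-→d2:-→d3:-→d4:-→d5:-→d6:-→d7:-→d8:-→d9:-→d10:-→d11:H1→d12:-→d13:-→d14:-→d15:-→d16:-→d17:-→d18:-→d19:-→d20:-→d21:-→d22:-→d23:-→d24:-→d25:-→d26:-→d27:H4  best=H4
  add 34.32.121.0/24 -> H3 at depth 24
  del 34.32.121.0/24 (clear depth 24)
  add 188.122.198.4/30 -> H4 at depth 30
  add 116.128.0.0/16 -> H1 at depth 16
  ? 188.122.198.5  path d0:-→d1:-→d2:-→d3:-→d4:-→d5:-→d6:-→d7:-→d8:H0→d9:-→d10:-→d11:-→d12:-→d13:-→d14:-→d15:-→d16:-→d17:-→d18:-→d19:-→d20:-→d21:-→d22:-→d23:-→d24:H1→d25:-→d26:-→d27:-→d28:-→d29:-→d30:H4  best=H4
  ? 188.0.5.45  path d0:-→d1:-→d2:-→d3:-→d4:-→d5:-→d6:-→d7:-→d8:H0→d9:-  best=H0
  add 116.128.208.0/20 -> H1 at depth 20
  add 116.128.221.0/24 -> H3 at depth 24
  add 188.122.198.0/28 -> H4 at depth 28
  add 0.0.0.0/0 -> H2 at depth 0
  add 188.122.198.5/32 -> H2 at depth 32
  ? 58.177.86.62  path d0:H2→d1:-→d2:-→d3:-  best=H2
  add 0.0.0.0/0 -> H3 at depth 0
  del 116.128.0.0/16 (clear depth 16)

== LOOKUPS ==
["H1","H1","H1","H1","H4","H4","H4","H0","H2"]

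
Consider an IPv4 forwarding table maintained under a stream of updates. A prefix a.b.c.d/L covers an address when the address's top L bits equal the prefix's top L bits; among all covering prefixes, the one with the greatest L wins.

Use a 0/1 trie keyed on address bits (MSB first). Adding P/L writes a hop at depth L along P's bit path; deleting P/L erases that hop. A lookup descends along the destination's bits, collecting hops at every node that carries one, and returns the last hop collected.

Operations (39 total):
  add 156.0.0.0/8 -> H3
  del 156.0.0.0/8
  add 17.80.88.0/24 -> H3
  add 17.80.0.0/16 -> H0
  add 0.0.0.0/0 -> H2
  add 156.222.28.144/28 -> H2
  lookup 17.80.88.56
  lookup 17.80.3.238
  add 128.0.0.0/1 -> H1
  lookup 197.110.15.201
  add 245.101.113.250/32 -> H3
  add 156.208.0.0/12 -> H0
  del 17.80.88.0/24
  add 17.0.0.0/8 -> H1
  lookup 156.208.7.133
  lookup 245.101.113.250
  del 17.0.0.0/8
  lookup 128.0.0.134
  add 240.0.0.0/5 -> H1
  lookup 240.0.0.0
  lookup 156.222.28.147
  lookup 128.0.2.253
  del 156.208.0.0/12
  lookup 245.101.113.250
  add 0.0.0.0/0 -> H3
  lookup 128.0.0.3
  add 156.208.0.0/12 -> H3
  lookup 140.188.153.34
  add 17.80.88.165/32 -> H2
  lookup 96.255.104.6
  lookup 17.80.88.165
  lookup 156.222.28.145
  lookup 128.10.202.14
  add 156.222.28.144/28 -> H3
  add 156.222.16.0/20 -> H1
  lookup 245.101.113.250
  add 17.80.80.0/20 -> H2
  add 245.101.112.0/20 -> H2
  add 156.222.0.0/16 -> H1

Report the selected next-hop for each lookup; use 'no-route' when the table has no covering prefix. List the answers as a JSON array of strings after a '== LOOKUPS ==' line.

Apply in order:
  add 156.0.0.0/8 -> H3 at depth 8
  - 156.0.0.0/8 clear@8
  add 17.80.88.0/24 -> H3 at depth 24
  add 17.80.0.0/16 -> H0 at depth 16
  add 0.0.0.0/0 -> H2 at depth 0
  add 156.222.28.144/28 -> H2 at depth 28
  lookup 17.80.88.56: bits 000100010101000001011000 walk d0:H2→d1:-→d2:-→d3:-→d4:-→d5:-→d6:-→d7:-→d8:-→d9:-→d10:-→d11:-→d12:-→d13:-→d14:-→d15:-→d16:H0→d17:-→d18:-→d19:-→d20:-→d21:-→d22:-→d23:-→d24:H3 -> H3
  lookup 17.80.3.238: bits 00010001010100000 walk d0:H2→d1:-→d2:-→d3:-→d4:-→d5:-→d6:-→d7:-→d8:-→d9:-→d10:-→d11:-→d12:-→d13:-→d14:-→d15:-→d16:H0→d17:- -> H0
  add 128.0.0.0/1 -> H1 at depth 1
  lookup 197.110.15.201: bits 1 walk d0:H2→d1:H1 -> H1
  add 245.101.113.250/32 -> H3 at depth 32
  add 156.208.0.0/12 -> H0 at depth 12
  - 17.80.88.0/24 clear@24
  add 17.0.0.0/8 -> H1 at depth 8
  lookup 156.208.7.133: bits 100111001101 walk d0:H2→d1:H1→d2:-→d3:-→d4:-→d5:-→d6:-→d7:-→d8:-→d9:-→d10:-→d11:-→d12:H0 -> H0
  lookup 245.101.113.250: bits 11110101011001010111000111111010 walk d0:H2→d1:H1→d2:-→d3:-→d4:-→d5:-→d6:-→d7:-→d8:-→d9:-→d10:-→d11:-→d12:-→d13:-→d14:-→d15:-→d16:-→d17:-→d18:-→d19:-→d20:-→d21:-→d22:-→d23:-→d24:-→d25:-→d26:-→d27:-→d28:-→d29:-→d30:-→d31:-→d32:H3 -> H3
  - 17.0.0.0/8 clear@8
  lookup 128.0.0.134: bits 100 walk d0:H2→d1:H1→d2:-→d3:- -> H1
  add 240.0.0.0/5 -> H1 at depth 5
  lookup 240.0.0.0: bits 11110 walk d0:H2→d1:H1→d2:-→d3:-→d4:-→d5:H1 -> H1
  lookup 156.222.28.147: bits 1001110011011110000111001001 walk d0:H2→d1:H1→d2:-→d3:-→d4:-→d5:-→d6:-→d7:-→d8:-→d9:-→d10:-→d11:-→d12:H0→d13:-→d14:-→d15:-→d16:-→d17:-→d18:-→d19:-→d20:-→d21:-→d22:-→d23:-→d24:-→d25:-→d26:-→d27:-→d28:H2 -> H2
  lookup 128.0.2.253: bits 100 walk d0:H2→d1:H1→d2:-→d3:- -> H1
  - 156.208.0.0/12 clear@12
  lookup 245.101.113.250: bits 11110101011001010111000111111010 walk d0:H2→d1:H1→d2:-→d3:-→d4:-→d5:H1→d6:-→d7:-→d8:-→d9:-→d10:-→d11:-→d12:-→d13:-→d14:-→d15:-→d16:-→d17:-→d18:-→d19:-→d20:-→d21:-→d22:-→d23:-→d24:-→d25:-→d26:-→d27:-→d28:-→d29:-→d30:-→d31:-→d32:H3 -> H3
  add 0.0.0.0/0 -> H3 at depth 0
  lookup 128.0.0.3: bits 100 walk d0:H3→d1:H1→d2:-→d3:- -> H1
  add 156.208.0.0/12 -> H3 at depth 12
  lookup 140.188.153.34: bits 100 walk d0:H3→d1:H1→d2:-→d3:- -> H1
  add 17.80.88.165/32 -> H2 at depth 32
  lookup 96.255.104.6: bits 0 walk d0:H3→d1:- -> H3
  lookup 17.80.88.165: bits 00010001010100000101100010100101 walk d0:H3→d1:-→d2:-→d3:-→d4:-→d5:-→d6:-→d7:-→d8:-→d9:-→d10:-→d11:-→d12:-→d13:-→d14:-→d15:-→d16:H0→d17:-→d18:-→d19:-→d20:-→d21:-→d22:-→d23:-→d24:-→d25:-→d26:-→d27:-→d28:-→d29:-→d30:-→d31:-→d32:H2 -> H2
  lookup 156.222.28.145: bits 1001110011011110000111001001 walk d0:H3→d1:H1→d2:-→d3:-→d4:-→d5:-→d6:-→d7:-→d8:-→d9:-→d10:-→d11:-→d12:H3→d13:-→d14:-→d15:-→d16:-→d17:-→d18:-→d19:-→d20:-→d21:-→d22:-→d23:-→d24:-→d25:-→d26:-→d27:-→d28:H2 -> H2
  lookup 128.10.202.14: bits 100 walk d0:H3→d1:H1→d2:-→d3:- -> H1
  add 156.222.28.144/28 -> H3 at depth 28
  add 156.222.16.0/20 -> H1 at depth 20
  lookup 245.101.113.250: bits 11110101011001010111000111111010 walk d0:H3→d1:H1→d2:-→d3:-→d4:-→d5:H1→d6:-→d7:-→d8:-→d9:-→d10:-→d11:-→d12:-→d13:-→d14:-→d15:-→d16:-→d17:-→d18:-→d19:-→d20:-→d21:-→d22:-→d23:-→d24:-→d25:-→d26:-→d27:-→d28:-→d29:-→d30:-→d31:-→d32:H3 -> H3
  add 17.80.80.0/20 -> H2 at depth 20
  add 245.101.112.0/20 -> H2 at depth 20
  add 156.222.0.0/16 -> H1 at depth 16

== LOOKUPS ==
["H3","H0","H1","H0","H3","H1","H1","H2","H1","H3","H1","H1","H3","H2","H2","H1","H3"]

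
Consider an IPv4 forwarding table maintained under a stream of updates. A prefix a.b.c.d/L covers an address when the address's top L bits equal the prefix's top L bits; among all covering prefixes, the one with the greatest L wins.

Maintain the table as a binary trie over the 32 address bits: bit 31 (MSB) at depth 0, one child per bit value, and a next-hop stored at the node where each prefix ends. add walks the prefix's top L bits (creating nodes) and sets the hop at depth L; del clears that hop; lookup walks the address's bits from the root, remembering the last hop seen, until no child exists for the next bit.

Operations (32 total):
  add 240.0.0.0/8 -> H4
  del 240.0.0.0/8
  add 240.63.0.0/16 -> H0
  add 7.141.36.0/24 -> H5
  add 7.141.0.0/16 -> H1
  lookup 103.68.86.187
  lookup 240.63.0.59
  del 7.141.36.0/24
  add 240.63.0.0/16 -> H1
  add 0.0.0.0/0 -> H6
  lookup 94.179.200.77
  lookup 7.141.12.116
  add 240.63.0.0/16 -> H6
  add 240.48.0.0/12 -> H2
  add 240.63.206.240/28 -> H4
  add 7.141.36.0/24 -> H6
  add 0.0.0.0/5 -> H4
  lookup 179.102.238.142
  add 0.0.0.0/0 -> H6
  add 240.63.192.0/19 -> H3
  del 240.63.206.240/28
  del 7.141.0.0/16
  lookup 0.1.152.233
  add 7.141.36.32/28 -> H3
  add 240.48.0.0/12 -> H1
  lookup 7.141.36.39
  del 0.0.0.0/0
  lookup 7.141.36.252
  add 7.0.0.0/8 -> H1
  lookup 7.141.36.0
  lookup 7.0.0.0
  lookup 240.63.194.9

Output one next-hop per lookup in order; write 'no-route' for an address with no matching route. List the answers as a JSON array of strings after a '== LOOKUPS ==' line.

Apply in order:
  add 240.0.0.0/8 -> H4 at depth 8
  - 240.0.0.0/8 clear@8
  add 240.63.0.0/16 -> H0 at depth 16
  add 7.141.36.0/24 -> H5 at depth 24
  add 7.141.0.0/16 -> H1 at depth 16
  ? 103.68.86.187  path d0:-→d1:-  best=no-route
  ? 240.63.0.59  path d0:-→d1:-→d2:-→d3:-→d4:-→d5:-→d6:-→d7:-→d8:-→d9:-→d10:-→d11:-→d12:-→d13:-→d14:-→d15:-→d16:H0  best=H0
  - 7.141.36.0/24 clear@24
  add 240.63.0.0/16 -> H1 at depth 16
  add 0.0.0.0/0 -> H6 at depth 0
  ? 94.179.200.77  path d0:H6→d1:-  best=H6
  ? 7.141.12.116  path d0:H6→d1:-→d2:-→d3:-→d4:-→d5:-→d6:-→d7:-→d8:-→d9:-→d10:-→d11:-→d12:-→d13:-→d14:-→d15:-→d16:H1→d17:-→d18:-  best=H1
  add 240.63.0.0/16 -> H6 at depth 16
  add 240.48.0.0/12 -> H2 at depth 12
  add 240.63.206.240/28 -> H4 at depth 28
  add 7.141.36.0/24 -> H6 at depth 24
  add 0.0.0.0/5 -> H4 at depth 5
  ? 179.102.238.142  path d0:H6→d1:-  best=H6
  add 0.0.0.0/0 -> H6 at depth 0
  add 240.63.192.0/19 -> H3 at depth 19
  - 240.63.206.240/28 clear@28
  - 7.141.0.0/16 clear@16
  ? 0.1.152.233  path d0:H6→d1:-→d2:-→d3:-→d4:-→d5:H4  best=H4
  add 7.141.36.32/28 -> H3 at depth 28
  add 240.48.0.0/12 -> H1 at depth 12
  ? 7.141.36.39  path d0:H6→d1:-→d2:-→d3:-→d4:-→d5:H4→d6:-→d7:-→d8:-→d9:-→d10:-→d11:-→d12:-→d13:-→d14:-→d15:-→d16:-→d17:-→d18:-→d19:-→d20:-→d21:-→d22:-→d23:-→d24:H6→d25:-→d26:-→d27:-→d28:H3  best=H3
  - 0.0.0.0/0 clear@0
  ? 7.141.36.252  path d0:-→d1:-→d2:-→d3:-→d4:-→d5:H4→d6:-→d7:-→d8:-→d9:-→d10:-→d11:-→d12:-→d13:-→d14:-→d15:-→d16:-→d17:-→d18:-→d19:-→d20:-→d21:-→d22:-→d23:-→d24:H6  best=H6
  add 7.0.0.0/8 -> H1 at depth 8
  ? 7.141.36.0  path d0:-→d1:-→d2:-→d3:-→d4:-→d5:H4→d6:-→d7:-→d8:H1→d9:-→d10:-→d11:-→d12:-→d13:-→d14:-→d15:-→d16:-→d17:-→d18:-→d19:-→d20:-→d21:-→d22:-→d23:-→d24:H6→d25:-→d26:-  best=H6
  ? 7.0.0.0  path d0:-→d1:-→d2:-→d3:-→d4:-→d5:H4→d6:-→d7:-→d8:H1  best=H1
  ? 240.63.194.9  path d0:-→d1:-→d2:-→d3:-→d4:-→d5:-→d6:-→d7:-→d8:-→d9:-→d10:-→d11:-→d12:H1→d13:-→d14:-→d15:-→d16:H6→d17:-→d18:-→d19:H3→d20:-  best=H3

== LOOKUPS ==
["no-route","H0","H6","H1","H6","H4","H3","H6","H6","H1","H3"]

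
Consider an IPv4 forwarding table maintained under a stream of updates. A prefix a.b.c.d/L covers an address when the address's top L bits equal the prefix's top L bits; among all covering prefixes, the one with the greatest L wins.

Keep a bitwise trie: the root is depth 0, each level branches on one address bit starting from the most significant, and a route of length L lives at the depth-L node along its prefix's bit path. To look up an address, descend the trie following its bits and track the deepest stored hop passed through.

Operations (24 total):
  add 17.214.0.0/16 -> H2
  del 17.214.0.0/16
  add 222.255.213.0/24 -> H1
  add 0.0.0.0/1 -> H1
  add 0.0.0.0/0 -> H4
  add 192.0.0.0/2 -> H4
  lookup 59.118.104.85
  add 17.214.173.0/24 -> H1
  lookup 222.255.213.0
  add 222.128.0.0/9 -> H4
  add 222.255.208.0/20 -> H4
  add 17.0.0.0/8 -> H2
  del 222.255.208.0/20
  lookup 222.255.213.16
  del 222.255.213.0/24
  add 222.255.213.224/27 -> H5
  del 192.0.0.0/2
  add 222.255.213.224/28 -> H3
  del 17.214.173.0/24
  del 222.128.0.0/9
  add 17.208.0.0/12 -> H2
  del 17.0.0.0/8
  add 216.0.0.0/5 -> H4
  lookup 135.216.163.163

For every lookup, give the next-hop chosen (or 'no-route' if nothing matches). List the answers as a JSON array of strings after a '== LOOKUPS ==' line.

Apply in order:
  + 17.214.0.0/16 (H2) depth=16
  - 17.214.0.0/16 clear@16
  + 222.255.213.0/24 (H1) depth=24
  + 0.0.0.0/1 (H1) depth=1
  + 0.0.0.0/0 (H4) depth=0
  + 192.0.0.0/2 (H4) depth=2
  ? 59.118.104.85  path d0:H4→d1:H1→d2:-  best=H1
  + 17.214.173.0/24 (H1) depth=24
  ? 222.255.213.0  path d0:H4→d1:-→d2:H4→d3:-→d4:-→d5:-→d6:-→d7:-→d8:-→d9:-→d10:-→d11:-→d12:-→d13:-→d14:-→d15:-→d16:-→d17:-→d18:-→d19:-→d20:-→d21:-→d22:-→d23:-→d24:H1  best=H1
  + 222.128.0.0/9 (H4) depth=9
  + 222.255.208.0/20 (H4) depth=20
  + 17.0.0.0/8 (H2) depth=8
  - 222.255.208.0/20 clear@20
  ? 222.255.213.16  path d0:H4→d1:-→d2:H4→d3:-→d4:-→d5:-→d6:-→d7:-→d8:-→d9:H4→d10:-→d11:-→d12:-→d13:-→d14:-→d15:-→d16:-→d17:-→d18:-→d19:-→d20:-→d21:-→d22:-→d23:-→d24:H1  best=H1
  - 222.255.213.0/24 clear@24
  + 222.255.213.224/27 (H5) depth=27
  - 192.0.0.0/2 clear@2
  + 222.255.213.224/28 (H3) depth=28
  - 17.214.173.0/24 clear@24
  - 222.128.0.0/9 clear@9
  + 17.208.0.0/12 (H2) depth=12
  - 17.0.0.0/8 clear@8
  + 216.0.0.0/5 (H4) depth=5
  ? 135.216.163.163  path d0:H4→d1:-  best=H4

== LOOKUPS ==
["H1","H1","H1","H4"]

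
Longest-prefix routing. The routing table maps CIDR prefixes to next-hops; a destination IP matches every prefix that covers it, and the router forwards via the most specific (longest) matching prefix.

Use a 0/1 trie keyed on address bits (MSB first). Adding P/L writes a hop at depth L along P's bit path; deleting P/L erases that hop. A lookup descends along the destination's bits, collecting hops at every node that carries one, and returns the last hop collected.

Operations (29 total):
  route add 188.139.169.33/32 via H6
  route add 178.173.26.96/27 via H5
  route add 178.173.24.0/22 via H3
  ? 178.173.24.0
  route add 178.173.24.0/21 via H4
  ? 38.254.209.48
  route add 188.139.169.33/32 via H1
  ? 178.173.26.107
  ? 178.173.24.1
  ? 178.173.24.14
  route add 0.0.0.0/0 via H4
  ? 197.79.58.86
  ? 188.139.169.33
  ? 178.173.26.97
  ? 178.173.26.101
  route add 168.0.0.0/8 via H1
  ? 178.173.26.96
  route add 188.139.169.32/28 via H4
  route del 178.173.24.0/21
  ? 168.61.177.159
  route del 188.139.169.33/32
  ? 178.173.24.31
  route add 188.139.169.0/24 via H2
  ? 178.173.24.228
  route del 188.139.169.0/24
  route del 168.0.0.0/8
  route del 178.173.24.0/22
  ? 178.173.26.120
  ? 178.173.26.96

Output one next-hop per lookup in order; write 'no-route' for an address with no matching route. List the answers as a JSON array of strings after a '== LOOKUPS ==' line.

Process each operation:
  add 188.139.169.33/32 -> H6 at depth 32
  add 178.173.26.96/27 -> H5 at depth 27
  add 178.173.24.0/22 -> H3 at depth 22
  lookup 178.173.24.0: bits 1011001010101101000110 walk d0:-→d1:-→d2:-→d3:-→d4:-→d5:-→d6:-→d7:-→d8:-→d9:-→d10:-→d11:-→d12:-→d13:-→d14:-→d15:-→d16:-→d17:-→d18:-→d19:-→d20:-→d21:-→d22:H3 -> H3
  add 178.173.24.0/21 -> H4 at depth 21
  lookup 38.254.209.48: bits ε walk d0:- -> no-route
  add 188.139.169.33/32 -> H1 at depth 32
  lookup 178.173.26.107: bits 101100101010110100011010011 walk d0:-→d1:-→d2:-→d3:-→d4:-→d5:-→d6:-→d7:-→d8:-→d9:-→d10:-→d11:-→d12:-→d13:-→d14:-→d15:-→d16:-→d17:-→d18:-→d19:-→d20:-→d21:H4→d22:H3→d23:-→d24:-→d25:-→d26:-→d27:H5 -> H5
  lookup 178.173.24.1: bits 1011001010101101000110 walk d0:-→d1:-→d2:-→d3:-→d4:-→d5:-→d6:-→d7:-→d8:-→d9:-→d10:-→d11:-→d12:-→d13:-→d14:-→d15:-→d16:-→d17:-→d18:-→d19:-→d20:-→d21:H4→d22:H3 -> H3
  lookup 178.173.24.14: bits 1011001010101101000110 walk d0:-→d1:-→d2:-→d3:-→d4:-→d5:-→d6:-→d7:-→d8:-→d9:-→d10:-→d11:-→d12:-→d13:-→d14:-→d15:-→d16:-→d17:-→d18:-→d19:-→d20:-→d21:H4→d22:H3 -> H3
  add 0.0.0.0/0 -> H4 at depth 0
  lookup 197.79.58.86: bits 1 walk d0:H4→d1:- -> H4
  lookup 188.139.169.33: bits 10111100100010111010100100100001 walk d0:H4→d1:-→d2:-→d3:-→d4:-→d5:-→d6:-→d7:-→d8:-→d9:-→d10:-→d11:-→d12:-→d13:-→d14:-→d15:-→d16:-→d17:-→d18:-→d19:-→d20:-→d21:-→d22:-→d23:-→d24:-→d25:-→d26:-→d27:-→d28:-→d29:-→d30:-→d31:-→d32:H1 -> H1
  lookup 178.173.26.97: bits 101100101010110100011010011 walk d0:H4→d1:-→d2:-→d3:-→d4:-→d5:-→d6:-→d7:-→d8:-→d9:-→d10:-→d11:-→d12:-→d13:-→d14:-→d15:-→d16:-→d17:-→d18:-→d19:-→d20:-→d21:H4→d22:H3→d23:-→d24:-→d25:-→d26:-→d27:H5 -> H5
  lookup 178.173.26.101: bits 101100101010110100011010011 walk d0:H4→d1:-→d2:-→d3:-→d4:-→d5:-→d6:-→d7:-→d8:-→d9:-→d10:-→d11:-→d12:-→d13:-→d14:-→d15:-→d16:-→d17:-→d18:-→d19:-→d20:-→d21:H4→d22:H3→d23:-→d24:-→d25:-→d26:-→d27:H5 -> H5
  add 168.0.0.0/8 -> H1 at depth 8
  lookup 178.173.26.96: bits 101100101010110100011010011 walk d0:H4→d1:-→d2:-→d3:-→d4:-→d5:-→d6:-→d7:-→d8:-→d9:-→d10:-→d11:-→d12:-→d13:-→d14:-→d15:-→d16:-→d17:-→d18:-→d19:-→d20:-→d21:H4→d22:H3→d23:-→d24:-→d25:-→d26:-→d27:H5 -> H5
  add 188.139.169.32/28 -> H4 at depth 28
  - 178.173.24.0/21 clear@21
  lookup 168.61.177.159: bits 10101000 walk d0:H4→d1:-→d2:-→d3:-→d4:-→d5:-→d6:-→d7:-→d8:H1 -> H1
  - 188.139.169.33/32 clear@32
  lookup 178.173.24.31: bits 1011001010101101000110 walk d0:H4→d1:-→d2:-→d3:-→d4:-→d5:-→d6:-→d7:-→d8:-→d9:-→d10:-→d11:-→d12:-→d13:-→d14:-→d15:-→d16:-→d17:-→d18:-→d19:-→d20:-→d21:-→d22:H3 -> H3
  add 188.139.169.0/24 -> H2 at depth 24
  lookup 178.173.24.228: bits 1011001010101101000110 walk d0:H4→d1:-→d2:-→d3:-→d4:-→d5:-→d6:-→d7:-→d8:-→d9:-→d10:-→d11:-→d12:-→d13:-→d14:-→d15:-→d16:-→d17:-→d18:-→d19:-→d20:-→d21:-→d22:H3 -> H3
  - 188.139.169.0/24 clear@24
  - 168.0.0.0/8 clear@8
  - 178.173.24.0/22 clear@22
  lookup 178.173.26.120: bits 101100101010110100011010011 walk d0:H4→d1:-→d2:-→d3:-→d4:-→d5:-→d6:-→d7:-→d8:-→d9:-→d10:-→d11:-→d12:-→d13:-→d14:-→d15:-→d16:-→d17:-→d18:-→d19:-→d20:-→d21:-→d22:-→d23:-→d24:-→d25:-→d26:-→d27:H5 -> H5
  lookup 178.173.26.96: bits 101100101010110100011010011 walk d0:H4→d1:-→d2:-→d3:-→d4:-→d5:-→d6:-→d7:-→d8:-→d9:-→d10:-→d11:-→d12:-→d13:-→d14:-→d15:-→d16:-→d17:-→d18:-→d19:-→d20:-→d21:-→d22:-→d23:-→d24:-→d25:-→d26:-→d27:H5 -> H5

== LOOKUPS ==
["H3","no-route","H5","H3","H3","H4","H1","H5","H5","H5","H1","H3","H3","H5","H5"]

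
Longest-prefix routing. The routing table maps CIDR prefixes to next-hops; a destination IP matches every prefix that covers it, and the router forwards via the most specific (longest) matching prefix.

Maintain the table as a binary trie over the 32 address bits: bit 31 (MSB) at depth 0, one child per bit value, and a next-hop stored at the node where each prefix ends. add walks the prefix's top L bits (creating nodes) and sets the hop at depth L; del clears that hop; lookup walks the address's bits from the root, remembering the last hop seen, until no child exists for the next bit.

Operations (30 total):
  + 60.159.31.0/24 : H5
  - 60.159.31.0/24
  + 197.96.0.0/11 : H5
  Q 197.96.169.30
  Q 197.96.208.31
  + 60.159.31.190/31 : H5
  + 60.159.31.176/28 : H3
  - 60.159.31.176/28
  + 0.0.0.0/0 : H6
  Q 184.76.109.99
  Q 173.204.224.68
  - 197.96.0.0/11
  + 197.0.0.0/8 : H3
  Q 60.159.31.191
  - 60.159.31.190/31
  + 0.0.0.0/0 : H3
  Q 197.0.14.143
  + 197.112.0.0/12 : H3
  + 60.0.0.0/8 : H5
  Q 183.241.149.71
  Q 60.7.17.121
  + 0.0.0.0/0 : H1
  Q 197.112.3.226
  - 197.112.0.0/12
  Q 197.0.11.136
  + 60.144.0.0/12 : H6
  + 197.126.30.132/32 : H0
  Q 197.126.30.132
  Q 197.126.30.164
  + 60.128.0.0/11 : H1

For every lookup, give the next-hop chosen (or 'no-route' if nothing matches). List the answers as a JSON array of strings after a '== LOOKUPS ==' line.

Trace:
  + 60.159.31.0/24 (H5) depth=24
  - 60.159.31.0/24 clear@24
  + 197.96.0.0/11 (H5) depth=11
  lookup 197.96.169.30: bits 11000101011 walk d0:-→d1:-→d2:-→d3:-→d4:-→d5:-→d6:-→d7:-→d8:-→d9:-→d10:-→d11:H5 -> H5
  lookup 197.96.208.31: bits 11000101011 walk d0:-→d1:-→d2:-→d3:-→d4:-→d5:-→d6:-→d7:-→d8:-→d9:-→d10:-→d11:H5 -> H5
  + 60.159.31.190/31 (H5) depth=31
  + 60.159.31.176/28 (H3) depth=28
  - 60.159.31.176/28 clear@28
  + 0.0.0.0/0 (H6) depth=0
  lookup 184.76.109.99: bits 1 walk d0:H6→d1:- -> H6
  lookup 173.204.224.68: bits 1 walk d0:H6→d1:- -> H6
  - 197.96.0.0/11 clear@11
  + 197.0.0.0/8 (H3) depth=8
  lookup 60.159.31.191: bits 0011110010011111000111111011111 walk d0:H6→d1:-→d2:-→d3:-→d4:-→d5:-→d6:-→d7:-→d8:-→d9:-→d10:-→d11:-→d12:-→d13:-→d14:-→d15:-→d16:-→d17:-→d18:-→d19:-→d20:-→d21:-→d22:-→d23:-→d24:-→d25:-→d26:-→d27:-→d28:-→d29:-→d30:-→d31:H5 -> H5
  - 60.159.31.190/31 clear@31
  + 0.0.0.0/0 (H3) depth=0
  lookup 197.0.14.143: bits 110001010 walk d0:H3→d1:-→d2:-→d3:-→d4:-→d5:-→d6:-→d7:-→d8:H3→d9:- -> H3
  + 197.112.0.0/12 (H3) depth=12
  + 60.0.0.0/8 (H5) depth=8
  lookup 183.241.149.71: bits 1 walk d0:H3→d1:- -> H3
  lookup 60.7.17.121: bits 00111100 walk d0:H3→d1:-→d2:-→d3:-→d4:-→d5:-→d6:-→d7:-→d8:H5 -> H5
  + 0.0.0.0/0 (H1) depth=0
  lookup 197.112.3.226: bits 110001010111 walk d0:H1→d1:-→d2:-→d3:-→d4:-→d5:-→d6:-→d7:-→d8:H3→d9:-→d10:-→d11:-→d12:H3 -> H3
  - 197.112.0.0/12 clear@12
  lookup 197.0.11.136: bits 110001010 walk d0:H1→d1:-→d2:-→d3:-→d4:-→d5:-→d6:-→d7:-→d8:H3→d9:- -> H3
  + 60.144.0.0/12 (H6) depth=12
  + 197.126.30.132/32 (H0) depth=32
  lookup 197.126.30.132: bits 11000101011111100001111010000100 walk d0:H1→d1:-→d2:-→d3:-→d4:-→d5:-→d6:-→d7:-→d8:H3→d9:-→d10:-→d11:-→d12:-→d13:-→d14:-→d15:-→d16:-→d17:-→d18:-→d19:-→d20:-→d21:-→d22:-→d23:-→d24:-→d25:-→d26:-→d27:-→d28:-→d29:-→d30:-→d31:-→d32:H0 -> H0
  lookup 197.126.30.164: bits 11000101011111100001111010 walk d0:H1→d1:-→d2:-→d3:-→d4:-→d5:-→d6:-→d7:-→d8:H3→d9:-→d10:-→d11:-→d12:-→d13:-→d14:-→d15:-→d16:-→d17:-→d18:-→d19:-→d20:-→d21:-→d22:-→d23:-→d24:-→d25:-→d26:- -> H3
  + 60.128.0.0/11 (H1) depth=11

== LOOKUPS ==
["H5","H5","H6","H6","H5","H3","H3","H5","H3","H3","H0","H3"]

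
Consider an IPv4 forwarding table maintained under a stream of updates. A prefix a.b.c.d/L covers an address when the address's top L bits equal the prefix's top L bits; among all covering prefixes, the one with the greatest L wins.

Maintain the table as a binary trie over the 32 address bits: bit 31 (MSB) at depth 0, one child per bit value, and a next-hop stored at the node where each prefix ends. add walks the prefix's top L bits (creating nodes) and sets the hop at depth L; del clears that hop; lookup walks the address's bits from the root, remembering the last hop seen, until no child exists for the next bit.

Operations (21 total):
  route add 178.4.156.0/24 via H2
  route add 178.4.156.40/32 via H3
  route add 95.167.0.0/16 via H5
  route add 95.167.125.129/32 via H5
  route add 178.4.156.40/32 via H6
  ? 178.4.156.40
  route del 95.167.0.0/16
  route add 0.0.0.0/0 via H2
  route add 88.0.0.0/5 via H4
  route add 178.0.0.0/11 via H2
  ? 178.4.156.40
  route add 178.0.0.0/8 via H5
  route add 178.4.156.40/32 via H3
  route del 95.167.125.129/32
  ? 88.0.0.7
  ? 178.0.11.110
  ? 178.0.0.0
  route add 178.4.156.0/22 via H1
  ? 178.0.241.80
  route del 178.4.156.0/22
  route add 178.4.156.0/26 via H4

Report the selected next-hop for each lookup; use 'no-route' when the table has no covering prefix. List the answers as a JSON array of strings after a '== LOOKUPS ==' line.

Apply in order:
  + 178.4.156.0/24 (H2) depth=24
  + 178.4.156.40/32 (H3) depth=32
  + 95.167.0.0/16 (H5) depth=16
  + 95.167.125.129/32 (H5) depth=32
  + 178.4.156.40/32 (H6) depth=32
  ? 178.4.156.40  path d0:-→d1:-→d2:-→d3:-→d4:-→d5:-→d6:-→d7:-→d8:-→d9:-→d10:-→d11:-→d12:-→d13:-→d14:-→d15:-→d16:-→d17:-→d18:-→d19:-→d20:-→d21:-→d22:-→d23:-→d24:H2→d25:-→d26:-→d27:-→d28:-→d29:-→d30:-→d31:-→d32:H6  best=H6
  - 95.167.0.0/16 clear@16
  + 0.0.0.0/0 (H2) depth=0
  + 88.0.0.0/5 (H4) depth=5
  + 178.0.0.0/11 (H2) depth=11
  ? 178.4.156.40  path d0:H2→d1:-→d2:-→d3:-→d4:-→d5:-→d6:-→d7:-→d8:-→d9:-→d10:-→d11:H2→d12:-→d13:-→d14:-→d15:-→d16:-→d17:-→d18:-→d19:-→d20:-→d21:-→d22:-→d23:-→d24:H2→d25:-→d26:-→d27:-→d28:-→d29:-→d30:-→d31:-→d32:H6  best=H6
  + 178.0.0.0/8 (H5) depth=8
  + 178.4.156.40/32 (H3) depth=32
  - 95.167.125.129/32 clear@32
  ? 88.0.0.7  path d0:H2→d1:-→d2:-→d3:-→d4:-→d5:H4  best=H4
  ? 178.0.11.110  path d0:H2→d1:-→d2:-→d3:-→d4:-→d5:-→d6:-→d7:-→d8:H5→d9:-→d10:-→d11:H2→d12:-→d13:-  best=H2
  ? 178.0.0.0  path d0:H2→d1:-→d2:-→d3:-→d4:-→d5:-→d6:-→d7:-→d8:H5→d9:-→d10:-→d11:H2→d12:-→d13:-  best=H2
  + 178.4.156.0/22 (H1) depth=22
  ? 178.0.241.80  path d0:H2→d1:-→d2:-→d3:-→d4:-→d5:-→d6:-→d7:-→d8:H5→d9:-→d10:-→d11:H2→d12:-→d13:-  best=H2
  - 178.4.156.0/22 clear@22
  + 178.4.156.0/26 (H4) depth=26

== LOOKUPS ==
["H6","H6","H4","H2","H2","H2"]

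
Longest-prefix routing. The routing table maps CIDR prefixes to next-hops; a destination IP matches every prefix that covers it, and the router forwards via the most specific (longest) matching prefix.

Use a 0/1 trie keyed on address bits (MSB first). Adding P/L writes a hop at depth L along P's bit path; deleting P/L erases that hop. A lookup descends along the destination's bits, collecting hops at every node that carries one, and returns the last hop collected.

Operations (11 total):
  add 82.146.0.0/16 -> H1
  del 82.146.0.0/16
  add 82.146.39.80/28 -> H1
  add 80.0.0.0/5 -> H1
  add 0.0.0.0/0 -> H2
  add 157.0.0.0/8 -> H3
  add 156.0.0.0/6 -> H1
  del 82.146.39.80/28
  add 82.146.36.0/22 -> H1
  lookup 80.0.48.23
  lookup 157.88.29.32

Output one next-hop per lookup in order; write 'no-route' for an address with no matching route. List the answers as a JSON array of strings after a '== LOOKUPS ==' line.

Apply in order:
  + 82.146.0.0/16 (H1) depth=16
  - 82.146.0.0/16 clear@16
  + 82.146.39.80/28 (H1) depth=28
  + 80.0.0.0/5 (H1) depth=5
  + 0.0.0.0/0 (H2) depth=0
  + 157.0.0.0/8 (H3) depth=8
  + 156.0.0.0/6 (H1) depth=6
  - 82.146.39.80/28 clear@28
  + 82.146.36.0/22 (H1) depth=22
  ? 80.0.48.23  path d0:H2→d1:-→d2:-→d3:-→d4:-→d5:H1→d6:-  best=H1
  ? 157.88.29.32  path d0:H2→d1:-→d2:-→d3:-→d4:-→d5:-→d6:H1→d7:-→d8:H3  best=H3

== LOOKUPS ==
["H1","H3"]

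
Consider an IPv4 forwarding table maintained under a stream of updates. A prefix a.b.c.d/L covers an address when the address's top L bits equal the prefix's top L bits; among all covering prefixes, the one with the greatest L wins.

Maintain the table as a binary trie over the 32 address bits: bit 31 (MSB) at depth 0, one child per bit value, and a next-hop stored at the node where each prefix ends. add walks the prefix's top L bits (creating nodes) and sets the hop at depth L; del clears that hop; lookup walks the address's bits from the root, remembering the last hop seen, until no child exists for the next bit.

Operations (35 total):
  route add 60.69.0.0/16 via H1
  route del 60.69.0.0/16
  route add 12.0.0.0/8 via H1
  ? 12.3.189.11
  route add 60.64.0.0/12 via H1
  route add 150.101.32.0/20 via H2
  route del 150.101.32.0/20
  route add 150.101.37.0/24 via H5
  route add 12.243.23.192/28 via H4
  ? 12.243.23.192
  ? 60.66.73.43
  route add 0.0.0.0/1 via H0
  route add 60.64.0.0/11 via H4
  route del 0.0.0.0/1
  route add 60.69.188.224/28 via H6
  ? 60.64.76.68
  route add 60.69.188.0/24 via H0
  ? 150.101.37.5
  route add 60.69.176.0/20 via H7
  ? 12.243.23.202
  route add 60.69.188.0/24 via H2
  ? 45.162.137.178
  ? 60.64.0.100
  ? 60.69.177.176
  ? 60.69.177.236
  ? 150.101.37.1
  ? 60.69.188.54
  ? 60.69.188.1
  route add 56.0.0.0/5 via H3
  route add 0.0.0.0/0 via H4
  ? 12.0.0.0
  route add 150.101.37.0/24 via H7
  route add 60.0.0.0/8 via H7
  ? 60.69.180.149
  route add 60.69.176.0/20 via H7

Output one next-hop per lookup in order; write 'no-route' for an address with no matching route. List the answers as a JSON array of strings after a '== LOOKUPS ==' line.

Trace:
  add 60.69.0.0/16 -> H1 at depth 16
  - 60.69.0.0/16 clear@16
  add 12.0.0.0/8 -> H1 at depth 8
  ? 12.3.189.11  path d0:-→d1:-→d2:-→d3:-→d4:-→d5:-→d6:-→d7:-→d8:H1  best=H1
  add 60.64.0.0/12 -> H1 at depth 12
  add 150.101.32.0/20 -> H2 at depth 20
  - 150.101.32.0/20 clear@20
  add 150.101.37.0/24 -> H5 at depth 24
  add 12.243.23.192/28 -> H4 at depth 28
  ? 12.243.23.192  path d0:-→d1:-→d2:-→d3:-→d4:-→d5:-→d6:-→d7:-→d8:H1→d9:-→d10:-→d11:-→d12:-→d13:-→d14:-→d15:-→d16:-→d17:-→d18:-→d19:-→d20:-→d21:-→d22:-→d23:-→d24:-→d25:-→d26:-→d27:-→d28:H4  best=H4
  ? 60.66.73.43  path d0:-→d1:-→d2:-→d3:-→d4:-→d5:-→d6:-→d7:-→d8:-→d9:-→d10:-→d11:-→d12:H1→d13:-  best=H1
  add 0.0.0.0/1 -> H0 at depth 1
  add 60.64.0.0/11 -> H4 at depth 11
  - 0.0.0.0/1 clear@1
  add 60.69.188.224/28 -> H6 at depth 28
  ? 60.64.76.68  path d0:-→d1:-→d2:-→d3:-→d4:-→d5:-→d6:-→d7:-→d8:-→d9:-→d10:-→d11:H4→d12:H1→d13:-  best=H1
  add 60.69.188.0/24 -> H0 at depth 24
  ? 150.101.37.5  path d0:-→d1:-→d2:-→d3:-→d4:-→d5:-→d6:-→d7:-→d8:-→d9:-→d10:-→d11:-→d12:-→d13:-→d14:-→d15:-→d16:-→d17:-→d18:-→d19:-→d20:-→d21:-→d22:-→d23:-→d24:H5  best=H5
  add 60.69.176.0/20 -> H7 at depth 20
  ? 12.243.23.202  path d0:-→d1:-→d2:-→d3:-→d4:-→d5:-→d6:-→d7:-→d8:H1→d9:-→d10:-→d11:-→d12:-→d13:-→d14:-→d15:-→d16:-→d17:-→d18:-→d19:-→d20:-→d21:-→d22:-→d23:-→d24:-→d25:-→d26:-→d27:-→d28:H4  best=H4
  add 60.69.188.0/24 -> H2 at depth 24
  ? 45.162.137.178  path d0:-→d1:-→d2:-→d3:-  best=no-route
  ? 60.64.0.100  path d0:-→d1:-→d2:-→d3:-→d4:-→d5:-→d6:-→d7:-→d8:-→d9:-→d10:-→d11:H4→d12:H1→d13:-  best=H1
  ? 60.69.177.176  path d0:-→d1:-→d2:-→d3:-→d4:-→d5:-→d6:-→d7:-→d8:-→d9:-→d10:-→d11:H4→d12:H1→d13:-→d14:-→d15:-→d16:-→d17:-→d18:-→d19:-→d20:H7  best=H7
  ? 60.69.177.236  path d0:-→d1:-→d2:-→d3:-→d4:-→d5:-→d6:-→d7:-→d8:-→d9:-→d10:-→d11:H4→d12:H1→d13:-→d14:-→d15:-→d16:-→d17:-→d18:-→d19:-→d20:H7  best=H7
  ? 150.101.37.1  path d0:-→d1:-→d2:-→d3:-→d4:-→d5:-→d6:-→d7:-→d8:-→d9:-→d10:-→d11:-→d12:-→d13:-→d14:-→d15:-→d16:-→d17:-→d18:-→d19:-→d20:-→d21:-→d22:-→d23:-→d24:H5  best=H5
  ? 60.69.188.54  path d0:-→d1:-→d2:-→d3:-→d4:-→d5:-→d6:-→d7:-→d8:-→d9:-→d10:-→d11:H4→d12:H1→d13:-→d14:-→d15:-→d16:-→d17:-→d18:-→d19:-→d20:H7→d21:-→d22:-→d23:-→d24:H2  best=H2
  ? 60.69.188.1  path d0:-→d1:-→d2:-→d3:-→d4:-→d5:-→d6:-→d7:-→d8:-→d9:-→d10:-→d11:H4→d12:H1→d13:-→d14:-→d15:-→d16:-→d17:-→d18:-→d19:-→d20:H7→d21:-→d22:-→d23:-→d24:H2  best=H2
  add 56.0.0.0/5 -> H3 at depth 5
  add 0.0.0.0/0 -> H4 at depth 0
  ? 12.0.0.0  path d0:H4→d1:-→d2:-→d3:-→d4:-→d5:-→d6:-→d7:-→d8:H1  best=H1
  add 150.101.37.0/24 -> H7 at depth 24
  add 60.0.0.0/8 -> H7 at depth 8
  ? 60.69.180.149  path d0:H4→d1:-→d2:-→d3:-→d4:-→d5:H3→d6:-→d7:-→d8:H7→d9:-→d10:-→d11:H4→d12:H1→d13:-→d14:-→d15:-→d16:-→d17:-→d18:-→d19:-→d20:H7  best=H7
  add 60.69.176.0/20 -> H7 at depth 20

== LOOKUPS ==
["H1","H4","H1","H1","H5","H4","no-route","H1","H7","H7","H5","H2","H2","H1","H7"]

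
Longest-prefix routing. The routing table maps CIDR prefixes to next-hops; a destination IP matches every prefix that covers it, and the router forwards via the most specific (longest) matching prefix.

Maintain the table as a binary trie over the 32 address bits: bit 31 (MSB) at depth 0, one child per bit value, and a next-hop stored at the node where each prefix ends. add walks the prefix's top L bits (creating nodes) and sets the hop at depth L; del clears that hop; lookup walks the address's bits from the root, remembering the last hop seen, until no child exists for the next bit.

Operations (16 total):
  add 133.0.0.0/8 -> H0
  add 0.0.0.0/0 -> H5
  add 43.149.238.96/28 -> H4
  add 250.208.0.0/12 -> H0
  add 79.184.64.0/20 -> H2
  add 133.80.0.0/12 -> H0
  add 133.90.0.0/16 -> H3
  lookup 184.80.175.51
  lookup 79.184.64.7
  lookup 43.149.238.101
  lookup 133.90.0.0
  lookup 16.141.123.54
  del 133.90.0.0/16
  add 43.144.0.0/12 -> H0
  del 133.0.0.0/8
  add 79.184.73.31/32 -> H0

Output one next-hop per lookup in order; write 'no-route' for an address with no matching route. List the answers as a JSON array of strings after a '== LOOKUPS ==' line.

Apply in order:
  add 133.0.0.0/8 -> H0 at depth 8
  add 0.0.0.0/0 -> H5 at depth 0
  add 43.149.238.96/28 -> H4 at depth 28
  add 250.208.0.0/12 -> H0 at depth 12
  add 79.184.64.0/20 -> H2 at depth 20
  add 133.80.0.0/12 -> H0 at depth 12
  add 133.90.0.0/16 -> H3 at depth 16
  ? 184.80.175.51  path d0:H5→d1:-→d2:-  best=H5
  ? 79.184.64.7  path d0:H5→d1:-→d2:-→d3:-→d4:-→d5:-→d6:-→d7:-→d8:-→d9:-→d10:-→d11:-→d12:-→d13:-→d14:-→d15:-→d16:-→d17:-→d18:-→d19:-→d20:H2  best=H2
  ? 43.149.238.101  path d0:H5→d1:-→d2:-→d3:-→d4:-→d5:-→d6:-→d7:-→d8:-→d9:-→d10:-→d11:-→d12:-→d13:-→d14:-→d15:-→d16:-→d17:-→d18:-→d19:-→d20:-→d21:-→d22:-→d23:-→d24:-→d25:-→d26:-→d27:-→d28:H4  best=H4
  ? 133.90.0.0  path d0:H5→d1:-→d2:-→d3:-→d4:-→d5:-→d6:-→d7:-→d8:H0→d9:-→d10:-→d11:-→d12:H0→d13:-→d14:-→d15:-→d16:H3  best=H3
  ? 16.141.123.54  path d0:H5→d1:-→d2:-  best=H5
  del 133.90.0.0/16 (clear depth 16)
  add 43.144.0.0/12 -> H0 at depth 12
  del 133.0.0.0/8 (clear depth 8)
  add 79.184.73.31/32 -> H0 at depth 32

== LOOKUPS ==
["H5","H2","H4","H3","H5"]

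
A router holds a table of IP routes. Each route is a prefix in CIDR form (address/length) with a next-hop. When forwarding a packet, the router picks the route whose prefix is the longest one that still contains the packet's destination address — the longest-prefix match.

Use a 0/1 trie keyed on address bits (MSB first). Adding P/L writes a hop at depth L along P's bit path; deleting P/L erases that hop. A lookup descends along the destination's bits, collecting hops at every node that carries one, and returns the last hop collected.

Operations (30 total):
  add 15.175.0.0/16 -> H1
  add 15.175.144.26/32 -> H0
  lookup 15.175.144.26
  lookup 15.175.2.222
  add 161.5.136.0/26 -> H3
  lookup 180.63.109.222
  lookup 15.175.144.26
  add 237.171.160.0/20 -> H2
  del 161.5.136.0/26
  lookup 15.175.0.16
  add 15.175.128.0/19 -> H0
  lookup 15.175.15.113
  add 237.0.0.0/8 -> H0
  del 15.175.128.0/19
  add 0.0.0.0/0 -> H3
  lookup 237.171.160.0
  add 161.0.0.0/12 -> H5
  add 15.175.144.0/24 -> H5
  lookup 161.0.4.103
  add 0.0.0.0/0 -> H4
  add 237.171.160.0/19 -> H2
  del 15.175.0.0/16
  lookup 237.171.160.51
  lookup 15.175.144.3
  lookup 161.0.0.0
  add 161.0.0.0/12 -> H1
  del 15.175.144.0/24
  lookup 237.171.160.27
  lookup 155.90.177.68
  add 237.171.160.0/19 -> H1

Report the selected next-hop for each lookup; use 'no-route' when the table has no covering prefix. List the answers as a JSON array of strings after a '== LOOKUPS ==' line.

Trace:
  add 15.175.0.0/16 -> H1 at depth 16
  add 15.175.144.26/32 -> H0 at depth 32
  lookup 15.175.144.26: bits 00001111101011111001000000011010 walk d0:-→d1:-→d2:-→d3:-→d4:-→d5:-→d6:-→d7:-→d8:-→d9:-→d10:-→d11:-→d12:-→d13:-→d14:-→d15:-→d16:H1→d17:-→d18:-→d19:-→d20:-→d21:-→d22:-→d23:-→d24:-→d25:-→d26:-→d27:-→d28:-→d29:-→d30:-→d31:-→d32:H0 -> H0
  lookup 15.175.2.222: bits 0000111110101111 walk d0:-→d1:-→d2:-→d3:-→d4:-→d5:-→d6:-→d7:-→d8:-→d9:-→d10:-→d11:-→d12:-→d13:-→d14:-→d15:-→d16:H1 -> H1
  add 161.5.136.0/26 -> H3 at depth 26
  lookup 180.63.109.222: bits 101 walk d0:-→d1:-→d2:-→d3:- -> no-route
  lookup 15.175.144.26: bits 00001111101011111001000000011010 walk d0:-→d1:-→d2:-→d3:-→d4:-→d5:-→d6:-→d7:-→d8:-→d9:-→d10:-→d11:-→d12:-→d13:-→d14:-→d15:-→d16:H1→d17:-→d18:-→d19:-→d20:-→d21:-→d22:-→d23:-→d24:-→d25:-→d26:-→d27:-→d28:-→d29:-→d30:-→d31:-→d32:H0 -> H0
  add 237.171.160.0/20 -> H2 at depth 20
  - 161.5.136.0/26 clear@26
  lookup 15.175.0.16: bits 0000111110101111 walk d0:-→d1:-→d2:-→d3:-→d4:-→d5:-→d6:-→d7:-→d8:-→d9:-→d10:-→d11:-→d12:-→d13:-→d14:-→d15:-→d16:H1 -> H1
  add 15.175.128.0/19 -> H0 at depth 19
  lookup 15.175.15.113: bits 0000111110101111 walk d0:-→d1:-→d2:-→d3:-→d4:-→d5:-→d6:-→d7:-→d8:-→d9:-→d10:-→d11:-→d12:-→d13:-→d14:-→d15:-→d16:H1 -> H1
  add 237.0.0.0/8 -> H0 at depth 8
  - 15.175.128.0/19 clear@19
  add 0.0.0.0/0 -> H3 at depth 0
  lookup 237.171.160.0: bits 11101101101010111010 walk d0:H3→d1:-→d2:-→d3:-→d4:-→d5:-→d6:-→d7:-→d8:H0→d9:-→d10:-→d11:-→d12:-→d13:-→d14:-→d15:-→d16:-→d17:-→d18:-→d19:-→d20:H2 -> H2
  add 161.0.0.0/12 -> H5 at depth 12
  add 15.175.144.0/24 -> H5 at depth 24
  lookup 161.0.4.103: bits 1010000100000 walk d0:H3→d1:-→d2:-→d3:-→d4:-→d5:-→d6:-→d7:-→d8:-→d9:-→d10:-→d11:-→d12:H5→d13:- -> H5
  add 0.0.0.0/0 -> H4 at depth 0
  add 237.171.160.0/19 -> H2 at depth 19
  - 15.175.0.0/16 clear@16
  lookup 237.171.160.51: bits 11101101101010111010 walk d0:H4→d1:-→d2:-→d3:-→d4:-→d5:-→d6:-→d7:-→d8:H0→d9:-→d10:-→d11:-→d12:-→d13:-→d14:-→d15:-→d16:-→d17:-→d18:-→d19:H2→d20:H2 -> H2
  lookup 15.175.144.3: bits 000011111010111110010000000 walk d0:H4→d1:-→d2:-→d3:-→d4:-→d5:-→d6:-→d7:-→d8:-→d9:-→d10:-→d11:-→d12:-→d13:-→d14:-→d15:-→d16:-→d17:-→d18:-→d19:-→d20:-→d21:-→d22:-→d23:-→d24:H5→d25:-→d26:-→d27:- -> H5
  lookup 161.0.0.0: bits 1010000100000 walk d0:H4→d1:-→d2:-→d3:-→d4:-→d5:-→d6:-→d7:-→d8:-→d9:-→d10:-→d11:-→d12:H5→d13:- -> H5
  add 161.0.0.0/12 -> H1 at depth 12
  - 15.175.144.0/24 clear@24
  lookup 237.171.160.27: bits 11101101101010111010 walk d0:H4→d1:-→d2:-→d3:-→d4:-→d5:-→d6:-→d7:-→d8:H0→d9:-→d10:-→d11:-→d12:-→d13:-→d14:-→d15:-→d16:-→d17:-→d18:-→d19:H2→d20:H2 -> H2
  lookup 155.90.177.68: bits 10 walk d0:H4→d1:-→d2:- -> H4
  add 237.171.160.0/19 -> H1 at depth 19

== LOOKUPS ==
["H0","H1","no-route","H0","H1","H1","H2","H5","H2","H5","H5","H2","H4"]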